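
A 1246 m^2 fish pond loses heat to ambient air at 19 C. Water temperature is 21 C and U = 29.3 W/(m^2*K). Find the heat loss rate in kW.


Temperature difference dT = 21 - 19 = 2 K
Heat loss (W) = U * A * dT = 29.3 * 1246 * 2 = 73015.6 W
Convert to kW: 73015.6 / 1000 = 73.0156 kW

73.0156 kW


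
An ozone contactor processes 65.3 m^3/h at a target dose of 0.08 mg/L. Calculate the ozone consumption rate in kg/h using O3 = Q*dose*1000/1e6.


O3 demand (mg/h) = Q * dose * 1000 = 65.3 * 0.08 * 1000 = 5224 mg/h
Convert mg to kg: 5224 / 1e6 = 0.005224 kg/h

0.005224 kg/h


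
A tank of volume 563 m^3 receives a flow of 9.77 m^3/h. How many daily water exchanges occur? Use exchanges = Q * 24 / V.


Daily flow volume = 9.77 m^3/h * 24 h = 234.48 m^3/day
Exchanges = daily flow / tank volume = 234.48 / 563 = 0.416483 exchanges/day

0.416483 exchanges/day


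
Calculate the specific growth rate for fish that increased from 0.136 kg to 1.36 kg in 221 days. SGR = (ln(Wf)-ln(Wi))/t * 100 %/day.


ln(W_f) = ln(1.36) = 0.3074847
ln(W_i) = ln(0.136) = -1.9951004
ln(W_f) - ln(W_i) = 0.3074847 - -1.9951004 = 2.3025851
SGR = 2.3025851 / 221 * 100 = 1.04189 %/day

1.04189 %/day


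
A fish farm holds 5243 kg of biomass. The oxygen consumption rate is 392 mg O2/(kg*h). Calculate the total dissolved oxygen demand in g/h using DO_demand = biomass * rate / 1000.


Total O2 consumption (mg/h) = 5243 kg * 392 mg/(kg*h) = 2055256 mg/h
Convert to g/h: 2055256 / 1000 = 2055.256 g/h

2055.256 g/h


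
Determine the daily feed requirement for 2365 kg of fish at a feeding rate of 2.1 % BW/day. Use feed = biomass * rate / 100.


Feeding rate fraction = 2.1% / 100 = 0.021
Daily feed = 2365 kg * 0.021 = 49.665 kg/day

49.665 kg/day


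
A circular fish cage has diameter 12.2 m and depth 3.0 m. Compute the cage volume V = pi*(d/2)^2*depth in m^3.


r = d/2 = 12.2/2 = 6.1 m
Base area = pi*r^2 = pi*6.1^2 = 116.89866 m^2
Volume = 116.89866 * 3.0 = 350.696 m^3

350.696 m^3


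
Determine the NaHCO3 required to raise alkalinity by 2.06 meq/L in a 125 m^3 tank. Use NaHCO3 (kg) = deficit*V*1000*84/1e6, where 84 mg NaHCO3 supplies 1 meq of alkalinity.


Tank volume in L = 125 m^3 * 1000 = 125000 L
Total meq required = 2.06 meq/L * 125000 L = 257500 meq
NaHCO3 mass = 257500 meq * 84 mg/meq / 1e6 = 21.63 kg

21.63 kg


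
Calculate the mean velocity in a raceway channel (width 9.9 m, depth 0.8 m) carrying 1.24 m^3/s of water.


Cross-sectional area = W * d = 9.9 * 0.8 = 7.92 m^2
Velocity = Q / A = 1.24 / 7.92 = 0.156566 m/s

0.156566 m/s


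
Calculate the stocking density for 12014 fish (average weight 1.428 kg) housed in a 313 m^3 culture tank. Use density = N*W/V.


Total biomass = 12014 fish * 1.428 kg = 17155.992 kg
Density = total biomass / volume = 17155.992 / 313 = 54.8115 kg/m^3

54.8115 kg/m^3


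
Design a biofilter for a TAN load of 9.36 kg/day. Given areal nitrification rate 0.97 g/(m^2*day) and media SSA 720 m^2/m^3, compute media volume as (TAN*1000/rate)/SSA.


A = 9.36*1000 / 0.97 = 9649.4845 m^2
V = 9649.4845 / 720 = 13.4021

13.4021 m^3


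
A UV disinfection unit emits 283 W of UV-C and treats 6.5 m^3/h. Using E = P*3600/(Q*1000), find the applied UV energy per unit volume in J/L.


Energy delivered per hour = 283 W * 3600 s = 1018800 J/h
Volume treated per hour = 6.5 m^3/h * 1000 = 6500 L/h
dose = 1018800 / 6500 = 156.738 J/L

156.738 J/L


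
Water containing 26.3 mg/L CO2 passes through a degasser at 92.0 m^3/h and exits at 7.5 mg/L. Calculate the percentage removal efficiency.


CO2_out / CO2_in = 7.5 / 26.3 = 0.2851711
Fraction remaining = 0.2851711
efficiency = (1 - 0.2851711) * 100 = 71.4829 %

71.4829 %


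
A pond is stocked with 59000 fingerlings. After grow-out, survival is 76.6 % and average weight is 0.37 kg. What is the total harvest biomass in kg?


Survivors = 59000 * 76.6/100 = 45194 fish
Harvest biomass = survivors * W_f = 45194 * 0.37 = 16721.78 kg

16721.78 kg


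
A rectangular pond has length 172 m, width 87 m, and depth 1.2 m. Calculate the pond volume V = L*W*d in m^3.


Base area = L * W = 172 * 87 = 14964 m^2
Volume = area * depth = 14964 * 1.2 = 17956.8 m^3

17956.8 m^3


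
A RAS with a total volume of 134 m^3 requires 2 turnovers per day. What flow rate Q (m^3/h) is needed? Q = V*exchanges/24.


Daily recirculation volume = 134 m^3 * 2 = 268 m^3/day
Flow rate Q = daily volume / 24 h = 268 / 24 = 11.1667 m^3/h

11.1667 m^3/h


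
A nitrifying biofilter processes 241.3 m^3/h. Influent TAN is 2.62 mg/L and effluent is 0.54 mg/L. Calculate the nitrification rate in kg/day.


Concentration drop: TAN_in - TAN_out = 2.62 - 0.54 = 2.08 mg/L
Hourly TAN removed = Q * dTAN = 241.3 m^3/h * 2.08 mg/L = 501.904 g/h  (m^3/h * mg/L = g/h)
Daily TAN removed = 501.904 * 24 = 12045.696 g/day
Convert to kg/day: 12045.696 / 1000 = 12.045696 kg/day

12.045696 kg/day


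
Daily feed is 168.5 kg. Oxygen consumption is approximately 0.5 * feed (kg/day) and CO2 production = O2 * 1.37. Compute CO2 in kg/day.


O2 = 168.5 * 0.5 = 84.25
CO2 = 84.25 * 1.37 = 115.4225

115.4225 kg/day


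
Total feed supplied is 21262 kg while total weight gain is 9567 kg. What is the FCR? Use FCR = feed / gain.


FCR = feed consumed / weight gained
FCR = 21262 kg / 9567 kg = 2.22243

2.22243


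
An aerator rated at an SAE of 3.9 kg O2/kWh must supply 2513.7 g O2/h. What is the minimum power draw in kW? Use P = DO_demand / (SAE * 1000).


SAE in g O2/kWh = 3.9 * 1000 = 3900 g/kWh
P = DO_demand / SAE_g = 2513.7 / 3900 = 0.644538 kW

0.644538 kW


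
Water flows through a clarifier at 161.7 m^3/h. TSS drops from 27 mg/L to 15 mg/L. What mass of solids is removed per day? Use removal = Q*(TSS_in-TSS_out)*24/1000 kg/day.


Concentration drop: TSS_in - TSS_out = 27 - 15 = 12 mg/L
Hourly solids removed = Q * dTSS = 161.7 m^3/h * 12 mg/L = 1940.4 g/h  (m^3/h * mg/L = g/h)
Daily solids removed = 1940.4 * 24 = 46569.6 g/day
Convert g to kg: 46569.6 / 1000 = 46.5696 kg/day

46.5696 kg/day


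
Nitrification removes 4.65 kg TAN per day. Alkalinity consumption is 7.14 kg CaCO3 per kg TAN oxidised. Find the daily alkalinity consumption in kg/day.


Alkalinity factor: 7.14 kg CaCO3 consumed per kg TAN nitrified
alk = 4.65 kg TAN * 7.14 = 33.201 kg CaCO3/day

33.201 kg CaCO3/day


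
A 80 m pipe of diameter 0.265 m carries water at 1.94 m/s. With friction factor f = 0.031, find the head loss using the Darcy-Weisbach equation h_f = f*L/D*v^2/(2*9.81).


v^2 = 1.94^2 = 3.7636 m^2/s^2
L/D = 80/0.265 = 301.88679
h_f = f*(L/D)*v^2/(2g) = 0.031 * 301.88679 * 3.7636 / 19.62 = 1.79519 m

1.79519 m


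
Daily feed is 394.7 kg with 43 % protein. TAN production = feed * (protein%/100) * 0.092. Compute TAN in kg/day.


Protein in feed = 394.7 * 43/100 = 169.721 kg/day
TAN = protein * 0.092 = 169.721 * 0.092 = 15.614332 kg/day

15.614332 kg/day


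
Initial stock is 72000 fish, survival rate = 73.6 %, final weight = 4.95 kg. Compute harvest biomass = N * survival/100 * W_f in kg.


Survivors = 72000 * 73.6/100 = 52992 fish
Harvest biomass = survivors * W_f = 52992 * 4.95 = 262310.4 kg

262310.4 kg


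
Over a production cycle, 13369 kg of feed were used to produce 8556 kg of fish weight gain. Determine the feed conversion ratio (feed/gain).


FCR = feed consumed / weight gained
FCR = 13369 kg / 8556 kg = 1.56253

1.56253


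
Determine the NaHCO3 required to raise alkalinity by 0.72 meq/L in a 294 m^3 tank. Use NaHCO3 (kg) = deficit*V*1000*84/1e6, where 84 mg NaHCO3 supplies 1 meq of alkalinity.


Tank volume in L = 294 m^3 * 1000 = 294000 L
Total meq required = 0.72 meq/L * 294000 L = 211680 meq
NaHCO3 mass = 211680 meq * 84 mg/meq / 1e6 = 17.7811 kg

17.7811 kg


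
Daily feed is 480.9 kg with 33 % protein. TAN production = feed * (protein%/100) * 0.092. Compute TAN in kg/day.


Protein in feed = 480.9 * 33/100 = 158.697 kg/day
TAN = protein * 0.092 = 158.697 * 0.092 = 14.600124 kg/day

14.600124 kg/day


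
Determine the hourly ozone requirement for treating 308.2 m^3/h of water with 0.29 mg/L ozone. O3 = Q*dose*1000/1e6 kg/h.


O3 demand (mg/h) = Q * dose * 1000 = 308.2 * 0.29 * 1000 = 89378 mg/h
Convert mg to kg: 89378 / 1e6 = 0.089378 kg/h

0.089378 kg/h


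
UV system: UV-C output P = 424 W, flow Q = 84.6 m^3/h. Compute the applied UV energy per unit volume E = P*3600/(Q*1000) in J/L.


Energy delivered per hour = 424 W * 3600 s = 1526400 J/h
Volume treated per hour = 84.6 m^3/h * 1000 = 84600 L/h
dose = 1526400 / 84600 = 18.0426 J/L

18.0426 J/L


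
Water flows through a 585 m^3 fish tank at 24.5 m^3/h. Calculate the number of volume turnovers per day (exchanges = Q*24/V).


Daily flow volume = 24.5 m^3/h * 24 h = 588 m^3/day
Exchanges = daily flow / tank volume = 588 / 585 = 1.00513 exchanges/day

1.00513 exchanges/day


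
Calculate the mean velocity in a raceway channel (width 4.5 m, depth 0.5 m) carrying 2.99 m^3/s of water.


Cross-sectional area = W * d = 4.5 * 0.5 = 2.25 m^2
Velocity = Q / A = 2.99 / 2.25 = 1.32889 m/s

1.32889 m/s


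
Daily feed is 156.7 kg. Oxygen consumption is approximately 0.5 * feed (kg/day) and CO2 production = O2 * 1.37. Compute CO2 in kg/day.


O2 = 156.7 * 0.5 = 78.35
CO2 = 78.35 * 1.37 = 107.3395

107.3395 kg/day


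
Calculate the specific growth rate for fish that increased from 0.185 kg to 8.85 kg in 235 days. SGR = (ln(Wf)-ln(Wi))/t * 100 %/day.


ln(W_f) = ln(8.85) = 2.1804175
ln(W_i) = ln(0.185) = -1.6873995
ln(W_f) - ln(W_i) = 2.1804175 - -1.6873995 = 3.867817
SGR = 3.867817 / 235 * 100 = 1.64588 %/day

1.64588 %/day


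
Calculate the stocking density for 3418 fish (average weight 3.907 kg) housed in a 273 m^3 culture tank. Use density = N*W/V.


Total biomass = 3418 fish * 3.907 kg = 13354.126 kg
Density = total biomass / volume = 13354.126 / 273 = 48.9162 kg/m^3

48.9162 kg/m^3


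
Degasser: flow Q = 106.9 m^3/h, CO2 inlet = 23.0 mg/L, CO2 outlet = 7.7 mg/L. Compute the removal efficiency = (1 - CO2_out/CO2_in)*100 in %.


CO2_out / CO2_in = 7.7 / 23.0 = 0.33478261
Fraction remaining = 0.33478261
efficiency = (1 - 0.33478261) * 100 = 66.5217 %

66.5217 %


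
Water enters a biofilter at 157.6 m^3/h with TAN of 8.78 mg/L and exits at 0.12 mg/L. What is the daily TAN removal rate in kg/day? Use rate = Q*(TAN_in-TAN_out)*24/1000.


Concentration drop: TAN_in - TAN_out = 8.78 - 0.12 = 8.66 mg/L
Hourly TAN removed = Q * dTAN = 157.6 m^3/h * 8.66 mg/L = 1364.816 g/h  (m^3/h * mg/L = g/h)
Daily TAN removed = 1364.816 * 24 = 32755.584 g/day
Convert to kg/day: 32755.584 / 1000 = 32.755584 kg/day

32.755584 kg/day


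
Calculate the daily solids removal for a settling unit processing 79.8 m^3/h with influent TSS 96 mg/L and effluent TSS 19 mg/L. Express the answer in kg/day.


Concentration drop: TSS_in - TSS_out = 96 - 19 = 77 mg/L
Hourly solids removed = Q * dTSS = 79.8 m^3/h * 77 mg/L = 6144.6 g/h  (m^3/h * mg/L = g/h)
Daily solids removed = 6144.6 * 24 = 147470.4 g/day
Convert g to kg: 147470.4 / 1000 = 147.4704 kg/day

147.4704 kg/day


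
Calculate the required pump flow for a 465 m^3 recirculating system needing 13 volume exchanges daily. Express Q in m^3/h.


Daily recirculation volume = 465 m^3 * 13 = 6045 m^3/day
Flow rate Q = daily volume / 24 h = 6045 / 24 = 251.875 m^3/h

251.875 m^3/h


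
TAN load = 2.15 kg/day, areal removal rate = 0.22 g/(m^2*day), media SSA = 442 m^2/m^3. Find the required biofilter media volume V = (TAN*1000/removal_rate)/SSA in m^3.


A = 2.15*1000 / 0.22 = 9772.7273 m^2
V = 9772.7273 / 442 = 22.1102

22.1102 m^3


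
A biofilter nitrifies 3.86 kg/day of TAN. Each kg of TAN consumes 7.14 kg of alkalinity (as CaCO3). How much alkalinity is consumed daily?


Alkalinity factor: 7.14 kg CaCO3 consumed per kg TAN nitrified
alk = 3.86 kg TAN * 7.14 = 27.5604 kg CaCO3/day

27.5604 kg CaCO3/day


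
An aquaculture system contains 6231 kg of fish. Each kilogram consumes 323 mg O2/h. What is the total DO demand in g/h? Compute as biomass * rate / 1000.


Total O2 consumption (mg/h) = 6231 kg * 323 mg/(kg*h) = 2012613 mg/h
Convert to g/h: 2012613 / 1000 = 2012.613 g/h

2012.613 g/h


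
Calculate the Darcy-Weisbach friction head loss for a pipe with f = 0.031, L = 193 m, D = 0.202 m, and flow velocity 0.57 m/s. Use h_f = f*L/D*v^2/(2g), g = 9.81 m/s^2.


v^2 = 0.57^2 = 0.3249 m^2/s^2
L/D = 193/0.202 = 955.44554
h_f = f*(L/D)*v^2/(2g) = 0.031 * 955.44554 * 0.3249 / 19.62 = 0.490477 m

0.490477 m


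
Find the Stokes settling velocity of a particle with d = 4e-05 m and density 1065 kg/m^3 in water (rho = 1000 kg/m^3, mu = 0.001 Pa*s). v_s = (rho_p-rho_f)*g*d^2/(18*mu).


Density difference: rho_p - rho_f = 1065 - 1000 = 65 kg/m^3
d^2 = (4e-05)^2 = 1.6e-09 m^2
Numerator = (rho_p - rho_f) * g * d^2 = 65 * 9.81 * 1.6e-09 = 1.02024e-06
Denominator = 18 * mu = 18 * 0.001 = 0.018
v_s = 1.02024e-06 / 0.018 = 5.668e-05 m/s
Check: Re = rho_f * v_s * d / mu = 1000 * 5.668e-05 * 4e-05 / 0.001 = 0.00227 < 1, so Stokes' law applies.

5.668e-05 m/s


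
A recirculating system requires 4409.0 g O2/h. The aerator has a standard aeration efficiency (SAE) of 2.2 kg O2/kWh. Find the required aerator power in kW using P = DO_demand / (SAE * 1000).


SAE in g O2/kWh = 2.2 * 1000 = 2200 g/kWh
P = DO_demand / SAE_g = 4409.0 / 2200 = 2.00409 kW

2.00409 kW


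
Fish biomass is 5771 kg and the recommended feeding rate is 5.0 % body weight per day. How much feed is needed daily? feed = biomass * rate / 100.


Feeding rate fraction = 5.0% / 100 = 0.05
Daily feed = 5771 kg * 0.05 = 288.55 kg/day

288.55 kg/day


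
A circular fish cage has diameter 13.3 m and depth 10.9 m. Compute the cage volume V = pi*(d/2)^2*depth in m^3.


r = d/2 = 13.3/2 = 6.65 m
Base area = pi*r^2 = pi*6.65^2 = 138.92908 m^2
Volume = 138.92908 * 10.9 = 1514.33 m^3

1514.33 m^3


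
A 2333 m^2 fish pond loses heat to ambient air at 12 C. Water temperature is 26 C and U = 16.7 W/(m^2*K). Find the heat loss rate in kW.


Temperature difference dT = 26 - 12 = 14 K
Heat loss (W) = U * A * dT = 16.7 * 2333 * 14 = 545455.4 W
Convert to kW: 545455.4 / 1000 = 545.4554 kW

545.4554 kW


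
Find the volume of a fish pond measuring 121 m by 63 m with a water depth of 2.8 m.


Base area = L * W = 121 * 63 = 7623 m^2
Volume = area * depth = 7623 * 2.8 = 21344.4 m^3

21344.4 m^3


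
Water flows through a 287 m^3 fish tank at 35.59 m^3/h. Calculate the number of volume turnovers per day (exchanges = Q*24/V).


Daily flow volume = 35.59 m^3/h * 24 h = 854.16 m^3/day
Exchanges = daily flow / tank volume = 854.16 / 287 = 2.97617 exchanges/day

2.97617 exchanges/day


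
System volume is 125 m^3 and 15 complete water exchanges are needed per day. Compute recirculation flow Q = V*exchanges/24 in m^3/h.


Daily recirculation volume = 125 m^3 * 15 = 1875 m^3/day
Flow rate Q = daily volume / 24 h = 1875 / 24 = 78.125 m^3/h

78.125 m^3/h


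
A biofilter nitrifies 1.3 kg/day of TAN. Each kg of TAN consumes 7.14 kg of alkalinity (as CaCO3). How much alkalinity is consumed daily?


Alkalinity factor: 7.14 kg CaCO3 consumed per kg TAN nitrified
alk = 1.3 kg TAN * 7.14 = 9.282 kg CaCO3/day

9.282 kg CaCO3/day


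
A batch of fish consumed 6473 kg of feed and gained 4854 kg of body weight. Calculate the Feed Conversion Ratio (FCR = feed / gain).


FCR = feed consumed / weight gained
FCR = 6473 kg / 4854 kg = 1.33354

1.33354


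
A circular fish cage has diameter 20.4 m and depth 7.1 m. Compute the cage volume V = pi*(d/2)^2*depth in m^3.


r = d/2 = 20.4/2 = 10.2 m
Base area = pi*r^2 = pi*10.2^2 = 326.8513 m^2
Volume = 326.8513 * 7.1 = 2320.64 m^3

2320.64 m^3


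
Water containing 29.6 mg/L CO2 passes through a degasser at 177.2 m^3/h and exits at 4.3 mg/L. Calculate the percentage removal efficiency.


CO2_out / CO2_in = 4.3 / 29.6 = 0.14527027
Fraction remaining = 0.14527027
efficiency = (1 - 0.14527027) * 100 = 85.473 %

85.473 %


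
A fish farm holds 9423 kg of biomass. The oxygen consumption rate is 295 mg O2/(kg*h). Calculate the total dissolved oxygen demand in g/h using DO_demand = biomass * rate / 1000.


Total O2 consumption (mg/h) = 9423 kg * 295 mg/(kg*h) = 2779785 mg/h
Convert to g/h: 2779785 / 1000 = 2779.785 g/h

2779.785 g/h


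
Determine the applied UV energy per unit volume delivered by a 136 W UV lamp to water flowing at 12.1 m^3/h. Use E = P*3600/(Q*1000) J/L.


Energy delivered per hour = 136 W * 3600 s = 489600 J/h
Volume treated per hour = 12.1 m^3/h * 1000 = 12100 L/h
dose = 489600 / 12100 = 40.4628 J/L

40.4628 J/L


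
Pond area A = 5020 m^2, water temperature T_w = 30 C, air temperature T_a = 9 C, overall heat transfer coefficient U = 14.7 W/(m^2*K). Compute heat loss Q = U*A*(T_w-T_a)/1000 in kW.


Temperature difference dT = 30 - 9 = 21 K
Heat loss (W) = U * A * dT = 14.7 * 5020 * 21 = 1549674 W
Convert to kW: 1549674 / 1000 = 1549.674 kW

1549.674 kW


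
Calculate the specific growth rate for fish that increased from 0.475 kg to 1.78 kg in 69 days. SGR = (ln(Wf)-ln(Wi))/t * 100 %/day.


ln(W_f) = ln(1.78) = 0.57661336
ln(W_i) = ln(0.475) = -0.74444047
ln(W_f) - ln(W_i) = 0.57661336 - -0.74444047 = 1.3210538
SGR = 1.3210538 / 69 * 100 = 1.91457 %/day

1.91457 %/day


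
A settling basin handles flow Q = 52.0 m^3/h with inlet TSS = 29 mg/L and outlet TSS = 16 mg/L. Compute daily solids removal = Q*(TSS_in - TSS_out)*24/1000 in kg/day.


Concentration drop: TSS_in - TSS_out = 29 - 16 = 13 mg/L
Hourly solids removed = Q * dTSS = 52.0 m^3/h * 13 mg/L = 676 g/h  (m^3/h * mg/L = g/h)
Daily solids removed = 676 * 24 = 16224 g/day
Convert g to kg: 16224 / 1000 = 16.224 kg/day

16.224 kg/day


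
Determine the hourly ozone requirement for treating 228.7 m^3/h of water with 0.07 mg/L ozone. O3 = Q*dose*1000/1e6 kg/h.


O3 demand (mg/h) = Q * dose * 1000 = 228.7 * 0.07 * 1000 = 16009 mg/h
Convert mg to kg: 16009 / 1e6 = 0.016009 kg/h

0.016009 kg/h


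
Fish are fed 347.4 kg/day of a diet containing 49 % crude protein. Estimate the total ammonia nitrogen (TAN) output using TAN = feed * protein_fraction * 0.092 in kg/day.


Protein in feed = 347.4 * 49/100 = 170.226 kg/day
TAN = protein * 0.092 = 170.226 * 0.092 = 15.660792 kg/day

15.660792 kg/day


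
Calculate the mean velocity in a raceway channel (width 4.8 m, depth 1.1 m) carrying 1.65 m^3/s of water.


Cross-sectional area = W * d = 4.8 * 1.1 = 5.28 m^2
Velocity = Q / A = 1.65 / 5.28 = 0.3125 m/s

0.3125 m/s


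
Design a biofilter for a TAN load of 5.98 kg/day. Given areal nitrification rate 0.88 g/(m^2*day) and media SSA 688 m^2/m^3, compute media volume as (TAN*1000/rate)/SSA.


A = 5.98*1000 / 0.88 = 6795.4545 m^2
V = 6795.4545 / 688 = 9.87711

9.87711 m^3


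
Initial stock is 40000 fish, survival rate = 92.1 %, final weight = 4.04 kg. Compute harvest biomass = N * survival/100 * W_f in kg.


Survivors = 40000 * 92.1/100 = 36840 fish
Harvest biomass = survivors * W_f = 36840 * 4.04 = 148833.6 kg

148833.6 kg


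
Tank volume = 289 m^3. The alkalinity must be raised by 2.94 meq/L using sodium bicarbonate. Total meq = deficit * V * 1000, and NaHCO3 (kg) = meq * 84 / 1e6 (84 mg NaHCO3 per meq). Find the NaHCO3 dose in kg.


Tank volume in L = 289 m^3 * 1000 = 289000 L
Total meq required = 2.94 meq/L * 289000 L = 849660 meq
NaHCO3 mass = 849660 meq * 84 mg/meq / 1e6 = 71.3714 kg

71.3714 kg


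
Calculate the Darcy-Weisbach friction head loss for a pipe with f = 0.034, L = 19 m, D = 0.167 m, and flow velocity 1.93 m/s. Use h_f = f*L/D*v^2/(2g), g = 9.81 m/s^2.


v^2 = 1.93^2 = 3.7249 m^2/s^2
L/D = 19/0.167 = 113.77246
h_f = f*(L/D)*v^2/(2g) = 0.034 * 113.77246 * 3.7249 / 19.62 = 0.734398 m

0.734398 m


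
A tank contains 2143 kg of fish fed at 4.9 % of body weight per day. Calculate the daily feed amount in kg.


Feeding rate fraction = 4.9% / 100 = 0.049
Daily feed = 2143 kg * 0.049 = 105.007 kg/day

105.007 kg/day


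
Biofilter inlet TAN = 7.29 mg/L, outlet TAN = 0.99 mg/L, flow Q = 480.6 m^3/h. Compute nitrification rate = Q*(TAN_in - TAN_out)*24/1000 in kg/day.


Concentration drop: TAN_in - TAN_out = 7.29 - 0.99 = 6.3 mg/L
Hourly TAN removed = Q * dTAN = 480.6 m^3/h * 6.3 mg/L = 3027.78 g/h  (m^3/h * mg/L = g/h)
Daily TAN removed = 3027.78 * 24 = 72666.72 g/day
Convert to kg/day: 72666.72 / 1000 = 72.66672 kg/day

72.66672 kg/day


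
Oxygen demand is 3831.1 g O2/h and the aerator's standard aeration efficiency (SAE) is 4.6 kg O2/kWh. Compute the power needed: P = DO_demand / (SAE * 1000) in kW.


SAE in g O2/kWh = 4.6 * 1000 = 4600 g/kWh
P = DO_demand / SAE_g = 3831.1 / 4600 = 0.832848 kW

0.832848 kW


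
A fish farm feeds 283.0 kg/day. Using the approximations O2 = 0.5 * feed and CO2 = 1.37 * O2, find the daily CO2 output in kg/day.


O2 = 283.0 * 0.5 = 141.5
CO2 = 141.5 * 1.37 = 193.855

193.855 kg/day


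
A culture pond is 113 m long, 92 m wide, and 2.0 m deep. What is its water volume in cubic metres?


Base area = L * W = 113 * 92 = 10396 m^2
Volume = area * depth = 10396 * 2.0 = 20792 m^3

20792 m^3


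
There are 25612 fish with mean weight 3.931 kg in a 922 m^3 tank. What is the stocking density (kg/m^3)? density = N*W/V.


Total biomass = 25612 fish * 3.931 kg = 100680.772 kg
Density = total biomass / volume = 100680.772 / 922 = 109.198 kg/m^3

109.198 kg/m^3


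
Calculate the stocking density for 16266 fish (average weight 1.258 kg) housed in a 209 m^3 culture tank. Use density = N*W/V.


Total biomass = 16266 fish * 1.258 kg = 20462.628 kg
Density = total biomass / volume = 20462.628 / 209 = 97.9073 kg/m^3

97.9073 kg/m^3


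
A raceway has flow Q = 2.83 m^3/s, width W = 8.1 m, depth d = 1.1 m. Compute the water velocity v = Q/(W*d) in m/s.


Cross-sectional area = W * d = 8.1 * 1.1 = 8.91 m^2
Velocity = Q / A = 2.83 / 8.91 = 0.317621 m/s

0.317621 m/s


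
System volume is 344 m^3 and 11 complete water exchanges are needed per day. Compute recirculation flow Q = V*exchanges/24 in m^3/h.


Daily recirculation volume = 344 m^3 * 11 = 3784 m^3/day
Flow rate Q = daily volume / 24 h = 3784 / 24 = 157.667 m^3/h

157.667 m^3/h


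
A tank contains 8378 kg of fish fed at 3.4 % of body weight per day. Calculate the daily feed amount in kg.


Feeding rate fraction = 3.4% / 100 = 0.034
Daily feed = 8378 kg * 0.034 = 284.852 kg/day

284.852 kg/day


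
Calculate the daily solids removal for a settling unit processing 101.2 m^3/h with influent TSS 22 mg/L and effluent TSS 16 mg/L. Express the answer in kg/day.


Concentration drop: TSS_in - TSS_out = 22 - 16 = 6 mg/L
Hourly solids removed = Q * dTSS = 101.2 m^3/h * 6 mg/L = 607.2 g/h  (m^3/h * mg/L = g/h)
Daily solids removed = 607.2 * 24 = 14572.8 g/day
Convert g to kg: 14572.8 / 1000 = 14.5728 kg/day

14.5728 kg/day


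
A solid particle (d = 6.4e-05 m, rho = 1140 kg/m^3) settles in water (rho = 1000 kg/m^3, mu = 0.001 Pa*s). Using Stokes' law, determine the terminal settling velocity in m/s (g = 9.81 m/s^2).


Density difference: rho_p - rho_f = 1140 - 1000 = 140 kg/m^3
d^2 = (6.4e-05)^2 = 4.096e-09 m^2
Numerator = (rho_p - rho_f) * g * d^2 = 140 * 9.81 * 4.096e-09 = 5.6254464e-06
Denominator = 18 * mu = 18 * 0.001 = 0.018
v_s = 5.6254464e-06 / 0.018 = 3.12525e-04 m/s
Check: Re = rho_f * v_s * d / mu = 1000 * 3.12525e-04 * 6.4e-05 / 0.001 = 0.02 < 1, so Stokes' law applies.

3.12525e-04 m/s


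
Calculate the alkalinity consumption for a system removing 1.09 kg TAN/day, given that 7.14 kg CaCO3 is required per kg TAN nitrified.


Alkalinity factor: 7.14 kg CaCO3 consumed per kg TAN nitrified
alk = 1.09 kg TAN * 7.14 = 7.7826 kg CaCO3/day

7.7826 kg CaCO3/day


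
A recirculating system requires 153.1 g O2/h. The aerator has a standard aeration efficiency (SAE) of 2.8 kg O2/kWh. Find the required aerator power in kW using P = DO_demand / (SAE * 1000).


SAE in g O2/kWh = 2.8 * 1000 = 2800 g/kWh
P = DO_demand / SAE_g = 153.1 / 2800 = 0.0546786 kW

0.0546786 kW


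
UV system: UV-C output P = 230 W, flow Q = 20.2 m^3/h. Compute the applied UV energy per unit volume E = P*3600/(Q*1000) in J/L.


Energy delivered per hour = 230 W * 3600 s = 828000 J/h
Volume treated per hour = 20.2 m^3/h * 1000 = 20200 L/h
dose = 828000 / 20200 = 40.9901 J/L

40.9901 J/L


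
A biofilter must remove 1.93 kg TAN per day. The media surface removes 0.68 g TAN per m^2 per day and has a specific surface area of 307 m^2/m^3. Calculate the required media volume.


A = 1.93*1000 / 0.68 = 2838.2353 m^2
V = 2838.2353 / 307 = 9.24507

9.24507 m^3


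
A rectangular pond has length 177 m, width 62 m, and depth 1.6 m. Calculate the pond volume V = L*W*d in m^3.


Base area = L * W = 177 * 62 = 10974 m^2
Volume = area * depth = 10974 * 1.6 = 17558.4 m^3

17558.4 m^3


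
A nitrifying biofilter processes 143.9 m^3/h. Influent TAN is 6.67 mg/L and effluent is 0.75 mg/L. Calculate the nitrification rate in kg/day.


Concentration drop: TAN_in - TAN_out = 6.67 - 0.75 = 5.92 mg/L
Hourly TAN removed = Q * dTAN = 143.9 m^3/h * 5.92 mg/L = 851.888 g/h  (m^3/h * mg/L = g/h)
Daily TAN removed = 851.888 * 24 = 20445.312 g/day
Convert to kg/day: 20445.312 / 1000 = 20.445312 kg/day

20.445312 kg/day


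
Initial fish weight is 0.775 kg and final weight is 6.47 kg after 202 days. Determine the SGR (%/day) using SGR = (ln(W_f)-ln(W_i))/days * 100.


ln(W_f) = ln(6.47) = 1.8671761
ln(W_i) = ln(0.775) = -0.25489225
ln(W_f) - ln(W_i) = 1.8671761 - -0.25489225 = 2.1220684
SGR = 2.1220684 / 202 * 100 = 1.05053 %/day

1.05053 %/day


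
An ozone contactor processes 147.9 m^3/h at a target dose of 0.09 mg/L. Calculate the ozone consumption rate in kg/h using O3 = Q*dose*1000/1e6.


O3 demand (mg/h) = Q * dose * 1000 = 147.9 * 0.09 * 1000 = 13311 mg/h
Convert mg to kg: 13311 / 1e6 = 0.013311 kg/h

0.013311 kg/h


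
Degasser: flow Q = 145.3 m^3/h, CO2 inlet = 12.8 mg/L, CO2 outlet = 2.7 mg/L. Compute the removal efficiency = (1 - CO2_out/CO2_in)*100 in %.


CO2_out / CO2_in = 2.7 / 12.8 = 0.2109375
Fraction remaining = 0.2109375
efficiency = (1 - 0.2109375) * 100 = 78.9062 %

78.9062 %


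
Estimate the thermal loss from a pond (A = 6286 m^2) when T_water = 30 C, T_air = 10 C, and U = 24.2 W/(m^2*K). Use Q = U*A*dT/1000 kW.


Temperature difference dT = 30 - 10 = 20 K
Heat loss (W) = U * A * dT = 24.2 * 6286 * 20 = 3042424 W
Convert to kW: 3042424 / 1000 = 3042.424 kW

3042.424 kW


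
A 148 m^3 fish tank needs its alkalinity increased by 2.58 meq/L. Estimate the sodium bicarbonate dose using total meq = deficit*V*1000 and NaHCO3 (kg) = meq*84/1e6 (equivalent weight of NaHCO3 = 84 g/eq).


Tank volume in L = 148 m^3 * 1000 = 148000 L
Total meq required = 2.58 meq/L * 148000 L = 381840 meq
NaHCO3 mass = 381840 meq * 84 mg/meq / 1e6 = 32.0746 kg

32.0746 kg


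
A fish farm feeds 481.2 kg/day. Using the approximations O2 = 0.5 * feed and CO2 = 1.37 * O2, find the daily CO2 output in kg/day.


O2 = 481.2 * 0.5 = 240.6
CO2 = 240.6 * 1.37 = 329.622

329.622 kg/day


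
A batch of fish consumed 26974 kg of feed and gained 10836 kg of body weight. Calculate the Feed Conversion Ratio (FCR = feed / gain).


FCR = feed consumed / weight gained
FCR = 26974 kg / 10836 kg = 2.48929

2.48929


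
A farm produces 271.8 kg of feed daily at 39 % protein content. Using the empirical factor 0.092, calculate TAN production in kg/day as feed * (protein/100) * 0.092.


Protein in feed = 271.8 * 39/100 = 106.002 kg/day
TAN = protein * 0.092 = 106.002 * 0.092 = 9.752184 kg/day

9.752184 kg/day


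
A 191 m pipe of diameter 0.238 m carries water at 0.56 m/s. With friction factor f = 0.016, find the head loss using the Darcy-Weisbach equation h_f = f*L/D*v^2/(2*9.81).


v^2 = 0.56^2 = 0.3136 m^2/s^2
L/D = 191/0.238 = 802.52101
h_f = f*(L/D)*v^2/(2g) = 0.016 * 802.52101 * 0.3136 / 19.62 = 0.205236 m

0.205236 m


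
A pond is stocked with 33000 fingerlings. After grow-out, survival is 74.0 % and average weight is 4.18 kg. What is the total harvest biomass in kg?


Survivors = 33000 * 74.0/100 = 24420 fish
Harvest biomass = survivors * W_f = 24420 * 4.18 = 102075.6 kg

102075.6 kg


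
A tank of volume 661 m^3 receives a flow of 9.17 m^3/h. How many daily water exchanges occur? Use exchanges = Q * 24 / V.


Daily flow volume = 9.17 m^3/h * 24 h = 220.08 m^3/day
Exchanges = daily flow / tank volume = 220.08 / 661 = 0.33295 exchanges/day

0.33295 exchanges/day


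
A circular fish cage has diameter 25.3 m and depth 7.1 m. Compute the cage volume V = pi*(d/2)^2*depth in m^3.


r = d/2 = 25.3/2 = 12.65 m
Base area = pi*r^2 = pi*12.65^2 = 502.72551 m^2
Volume = 502.72551 * 7.1 = 3569.35 m^3

3569.35 m^3


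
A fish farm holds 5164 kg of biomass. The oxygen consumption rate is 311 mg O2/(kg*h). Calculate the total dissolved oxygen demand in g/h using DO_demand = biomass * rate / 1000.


Total O2 consumption (mg/h) = 5164 kg * 311 mg/(kg*h) = 1606004 mg/h
Convert to g/h: 1606004 / 1000 = 1606.004 g/h

1606.004 g/h


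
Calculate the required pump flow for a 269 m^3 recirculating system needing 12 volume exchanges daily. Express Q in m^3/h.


Daily recirculation volume = 269 m^3 * 12 = 3228 m^3/day
Flow rate Q = daily volume / 24 h = 3228 / 24 = 134.5 m^3/h

134.5 m^3/h


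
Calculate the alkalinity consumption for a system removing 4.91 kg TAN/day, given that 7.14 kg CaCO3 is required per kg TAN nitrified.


Alkalinity factor: 7.14 kg CaCO3 consumed per kg TAN nitrified
alk = 4.91 kg TAN * 7.14 = 35.0574 kg CaCO3/day

35.0574 kg CaCO3/day


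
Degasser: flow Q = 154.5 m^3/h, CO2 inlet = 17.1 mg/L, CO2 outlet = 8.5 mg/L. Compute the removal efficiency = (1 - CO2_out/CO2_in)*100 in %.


CO2_out / CO2_in = 8.5 / 17.1 = 0.49707602
Fraction remaining = 0.49707602
efficiency = (1 - 0.49707602) * 100 = 50.2924 %

50.2924 %


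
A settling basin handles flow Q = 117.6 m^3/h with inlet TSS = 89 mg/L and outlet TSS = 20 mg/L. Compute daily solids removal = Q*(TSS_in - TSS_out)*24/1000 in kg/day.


Concentration drop: TSS_in - TSS_out = 89 - 20 = 69 mg/L
Hourly solids removed = Q * dTSS = 117.6 m^3/h * 69 mg/L = 8114.4 g/h  (m^3/h * mg/L = g/h)
Daily solids removed = 8114.4 * 24 = 194745.6 g/day
Convert g to kg: 194745.6 / 1000 = 194.7456 kg/day

194.7456 kg/day


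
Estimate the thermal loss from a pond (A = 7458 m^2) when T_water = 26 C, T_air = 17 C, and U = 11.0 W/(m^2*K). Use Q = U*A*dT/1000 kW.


Temperature difference dT = 26 - 17 = 9 K
Heat loss (W) = U * A * dT = 11.0 * 7458 * 9 = 738342 W
Convert to kW: 738342 / 1000 = 738.342 kW

738.342 kW


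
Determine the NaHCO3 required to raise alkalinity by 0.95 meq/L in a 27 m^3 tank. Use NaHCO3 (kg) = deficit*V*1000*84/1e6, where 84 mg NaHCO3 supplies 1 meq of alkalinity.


Tank volume in L = 27 m^3 * 1000 = 27000 L
Total meq required = 0.95 meq/L * 27000 L = 25650 meq
NaHCO3 mass = 25650 meq * 84 mg/meq / 1e6 = 2.1546 kg

2.1546 kg


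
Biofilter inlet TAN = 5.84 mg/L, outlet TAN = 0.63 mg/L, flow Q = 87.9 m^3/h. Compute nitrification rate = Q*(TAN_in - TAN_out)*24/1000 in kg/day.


Concentration drop: TAN_in - TAN_out = 5.84 - 0.63 = 5.21 mg/L
Hourly TAN removed = Q * dTAN = 87.9 m^3/h * 5.21 mg/L = 457.959 g/h  (m^3/h * mg/L = g/h)
Daily TAN removed = 457.959 * 24 = 10991.016 g/day
Convert to kg/day: 10991.016 / 1000 = 10.991016 kg/day

10.991016 kg/day


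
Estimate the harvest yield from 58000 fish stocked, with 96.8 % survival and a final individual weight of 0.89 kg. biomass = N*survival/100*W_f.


Survivors = 58000 * 96.8/100 = 56144 fish
Harvest biomass = survivors * W_f = 56144 * 0.89 = 49968.16 kg

49968.16 kg


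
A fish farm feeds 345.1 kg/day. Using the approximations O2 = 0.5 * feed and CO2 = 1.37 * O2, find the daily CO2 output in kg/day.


O2 = 345.1 * 0.5 = 172.55
CO2 = 172.55 * 1.37 = 236.3935

236.3935 kg/day


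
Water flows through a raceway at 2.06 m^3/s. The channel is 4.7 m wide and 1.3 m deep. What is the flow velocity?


Cross-sectional area = W * d = 4.7 * 1.3 = 6.11 m^2
Velocity = Q / A = 2.06 / 6.11 = 0.337152 m/s

0.337152 m/s


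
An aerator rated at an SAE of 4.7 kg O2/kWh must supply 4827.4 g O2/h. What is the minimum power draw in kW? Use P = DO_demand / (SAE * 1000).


SAE in g O2/kWh = 4.7 * 1000 = 4700 g/kWh
P = DO_demand / SAE_g = 4827.4 / 4700 = 1.02711 kW

1.02711 kW


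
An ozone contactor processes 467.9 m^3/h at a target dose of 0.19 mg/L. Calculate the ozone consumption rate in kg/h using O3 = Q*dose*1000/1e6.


O3 demand (mg/h) = Q * dose * 1000 = 467.9 * 0.19 * 1000 = 88901 mg/h
Convert mg to kg: 88901 / 1e6 = 0.088901 kg/h

0.088901 kg/h


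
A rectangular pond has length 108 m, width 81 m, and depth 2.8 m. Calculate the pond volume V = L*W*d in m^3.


Base area = L * W = 108 * 81 = 8748 m^2
Volume = area * depth = 8748 * 2.8 = 24494.4 m^3

24494.4 m^3


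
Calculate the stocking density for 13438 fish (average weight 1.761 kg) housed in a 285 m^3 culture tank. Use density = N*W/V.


Total biomass = 13438 fish * 1.761 kg = 23664.318 kg
Density = total biomass / volume = 23664.318 / 285 = 83.0327 kg/m^3

83.0327 kg/m^3


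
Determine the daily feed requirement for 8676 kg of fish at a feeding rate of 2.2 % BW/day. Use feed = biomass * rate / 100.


Feeding rate fraction = 2.2% / 100 = 0.022
Daily feed = 8676 kg * 0.022 = 190.872 kg/day

190.872 kg/day


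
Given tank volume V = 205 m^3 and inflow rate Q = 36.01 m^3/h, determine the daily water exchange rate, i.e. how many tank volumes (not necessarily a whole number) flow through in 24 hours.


Daily flow volume = 36.01 m^3/h * 24 h = 864.24 m^3/day
Exchanges = daily flow / tank volume = 864.24 / 205 = 4.2158 exchanges/day

4.2158 exchanges/day


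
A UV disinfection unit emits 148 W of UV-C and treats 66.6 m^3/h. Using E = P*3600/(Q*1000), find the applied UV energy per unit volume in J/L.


Energy delivered per hour = 148 W * 3600 s = 532800 J/h
Volume treated per hour = 66.6 m^3/h * 1000 = 66600 L/h
dose = 532800 / 66600 = 8 J/L

8 J/L


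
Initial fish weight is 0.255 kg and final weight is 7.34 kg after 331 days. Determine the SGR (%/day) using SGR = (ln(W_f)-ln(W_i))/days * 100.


ln(W_f) = ln(7.34) = 1.9933388
ln(W_i) = ln(0.255) = -1.3664917
ln(W_f) - ln(W_i) = 1.9933388 - -1.3664917 = 3.3598305
SGR = 3.3598305 / 331 * 100 = 1.01505 %/day

1.01505 %/day


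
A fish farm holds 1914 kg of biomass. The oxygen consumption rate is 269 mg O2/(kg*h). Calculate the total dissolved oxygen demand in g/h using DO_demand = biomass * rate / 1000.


Total O2 consumption (mg/h) = 1914 kg * 269 mg/(kg*h) = 514866 mg/h
Convert to g/h: 514866 / 1000 = 514.866 g/h

514.866 g/h


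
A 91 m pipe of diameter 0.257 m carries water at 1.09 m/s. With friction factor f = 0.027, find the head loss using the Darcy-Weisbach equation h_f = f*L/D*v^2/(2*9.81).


v^2 = 1.09^2 = 1.1881 m^2/s^2
L/D = 91/0.257 = 354.0856
h_f = f*(L/D)*v^2/(2g) = 0.027 * 354.0856 * 1.1881 / 19.62 = 0.57893 m

0.57893 m


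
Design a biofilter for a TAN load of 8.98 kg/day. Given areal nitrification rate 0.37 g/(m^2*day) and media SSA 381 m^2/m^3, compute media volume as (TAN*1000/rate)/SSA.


A = 8.98*1000 / 0.37 = 24270.27 m^2
V = 24270.27 / 381 = 63.7015

63.7015 m^3


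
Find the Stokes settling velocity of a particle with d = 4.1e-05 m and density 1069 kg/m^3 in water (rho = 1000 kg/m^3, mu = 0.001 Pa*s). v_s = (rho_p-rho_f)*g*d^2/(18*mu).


Density difference: rho_p - rho_f = 1069 - 1000 = 69 kg/m^3
d^2 = (4.1e-05)^2 = 1.681e-09 m^2
Numerator = (rho_p - rho_f) * g * d^2 = 69 * 9.81 * 1.681e-09 = 1.1378521e-06
Denominator = 18 * mu = 18 * 0.001 = 0.018
v_s = 1.1378521e-06 / 0.018 = 6.3214e-05 m/s
Check: Re = rho_f * v_s * d / mu = 1000 * 6.3214e-05 * 4.1e-05 / 0.001 = 0.00259 < 1, so Stokes' law applies.

6.3214e-05 m/s


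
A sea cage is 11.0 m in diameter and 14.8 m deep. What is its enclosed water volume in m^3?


r = d/2 = 11.0/2 = 5.5 m
Base area = pi*r^2 = pi*5.5^2 = 95.033178 m^2
Volume = 95.033178 * 14.8 = 1406.49 m^3

1406.49 m^3


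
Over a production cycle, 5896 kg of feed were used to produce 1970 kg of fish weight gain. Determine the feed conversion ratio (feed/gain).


FCR = feed consumed / weight gained
FCR = 5896 kg / 1970 kg = 2.99289

2.99289


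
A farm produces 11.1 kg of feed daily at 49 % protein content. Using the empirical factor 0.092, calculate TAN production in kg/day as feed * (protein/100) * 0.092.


Protein in feed = 11.1 * 49/100 = 5.439 kg/day
TAN = protein * 0.092 = 5.439 * 0.092 = 0.500388 kg/day

0.500388 kg/day


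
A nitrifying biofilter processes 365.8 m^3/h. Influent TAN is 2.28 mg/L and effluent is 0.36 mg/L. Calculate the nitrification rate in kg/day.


Concentration drop: TAN_in - TAN_out = 2.28 - 0.36 = 1.92 mg/L
Hourly TAN removed = Q * dTAN = 365.8 m^3/h * 1.92 mg/L = 702.336 g/h  (m^3/h * mg/L = g/h)
Daily TAN removed = 702.336 * 24 = 16856.064 g/day
Convert to kg/day: 16856.064 / 1000 = 16.856064 kg/day

16.856064 kg/day


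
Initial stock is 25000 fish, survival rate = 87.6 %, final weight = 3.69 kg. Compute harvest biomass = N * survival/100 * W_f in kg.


Survivors = 25000 * 87.6/100 = 21900 fish
Harvest biomass = survivors * W_f = 21900 * 3.69 = 80811 kg

80811 kg


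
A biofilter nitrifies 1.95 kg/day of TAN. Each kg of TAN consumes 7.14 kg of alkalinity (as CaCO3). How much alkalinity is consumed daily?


Alkalinity factor: 7.14 kg CaCO3 consumed per kg TAN nitrified
alk = 1.95 kg TAN * 7.14 = 13.923 kg CaCO3/day

13.923 kg CaCO3/day


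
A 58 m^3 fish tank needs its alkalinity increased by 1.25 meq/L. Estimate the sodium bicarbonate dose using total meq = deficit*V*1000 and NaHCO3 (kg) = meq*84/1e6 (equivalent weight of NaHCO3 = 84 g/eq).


Tank volume in L = 58 m^3 * 1000 = 58000 L
Total meq required = 1.25 meq/L * 58000 L = 72500 meq
NaHCO3 mass = 72500 meq * 84 mg/meq / 1e6 = 6.09 kg

6.09 kg


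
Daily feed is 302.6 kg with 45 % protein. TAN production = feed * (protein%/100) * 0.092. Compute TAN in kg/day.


Protein in feed = 302.6 * 45/100 = 136.17 kg/day
TAN = protein * 0.092 = 136.17 * 0.092 = 12.52764 kg/day

12.52764 kg/day


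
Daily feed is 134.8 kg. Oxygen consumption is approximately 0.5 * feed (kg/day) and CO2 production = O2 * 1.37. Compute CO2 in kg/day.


O2 = 134.8 * 0.5 = 67.4
CO2 = 67.4 * 1.37 = 92.338

92.338 kg/day


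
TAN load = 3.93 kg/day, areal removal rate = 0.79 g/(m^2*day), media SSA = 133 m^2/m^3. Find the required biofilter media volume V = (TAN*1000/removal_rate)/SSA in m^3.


A = 3.93*1000 / 0.79 = 4974.6835 m^2
V = 4974.6835 / 133 = 37.4036

37.4036 m^3


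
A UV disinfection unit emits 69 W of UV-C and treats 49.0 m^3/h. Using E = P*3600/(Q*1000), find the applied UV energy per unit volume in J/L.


Energy delivered per hour = 69 W * 3600 s = 248400 J/h
Volume treated per hour = 49.0 m^3/h * 1000 = 49000 L/h
dose = 248400 / 49000 = 5.06939 J/L

5.06939 J/L


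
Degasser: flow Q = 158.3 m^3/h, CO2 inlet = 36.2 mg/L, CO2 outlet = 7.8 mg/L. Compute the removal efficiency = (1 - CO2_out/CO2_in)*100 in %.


CO2_out / CO2_in = 7.8 / 36.2 = 0.21546961
Fraction remaining = 0.21546961
efficiency = (1 - 0.21546961) * 100 = 78.453 %

78.453 %


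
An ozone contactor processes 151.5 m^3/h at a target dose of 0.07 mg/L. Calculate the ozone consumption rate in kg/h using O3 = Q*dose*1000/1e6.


O3 demand (mg/h) = Q * dose * 1000 = 151.5 * 0.07 * 1000 = 10605 mg/h
Convert mg to kg: 10605 / 1e6 = 0.010605 kg/h

0.010605 kg/h


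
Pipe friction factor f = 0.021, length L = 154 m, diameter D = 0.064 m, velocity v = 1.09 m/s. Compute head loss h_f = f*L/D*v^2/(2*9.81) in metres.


v^2 = 1.09^2 = 1.1881 m^2/s^2
L/D = 154/0.064 = 2406.25
h_f = f*(L/D)*v^2/(2g) = 0.021 * 2406.25 * 1.1881 / 19.62 = 3.05995 m

3.05995 m
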